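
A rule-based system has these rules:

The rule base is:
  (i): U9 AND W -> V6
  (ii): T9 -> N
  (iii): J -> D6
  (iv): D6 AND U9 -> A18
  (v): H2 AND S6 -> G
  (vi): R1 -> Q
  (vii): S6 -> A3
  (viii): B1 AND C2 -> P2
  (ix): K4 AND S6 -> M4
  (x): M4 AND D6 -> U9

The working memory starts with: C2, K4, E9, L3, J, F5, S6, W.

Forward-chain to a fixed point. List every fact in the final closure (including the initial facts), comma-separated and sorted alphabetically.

A18, A3, C2, D6, E9, F5, J, K4, L3, M4, S6, U9, V6, W

Round 1: (iii) [J -> D6]; (vii) [S6 -> A3]; (ix) [K4 AND S6 -> M4]. Adds D6, A3, M4.
Round 2: (x) [M4 AND D6 -> U9]. Adds U9.
Round 3: (i) [U9 AND W -> V6]; (iv) [D6 AND U9 -> A18]. Adds V6, A18.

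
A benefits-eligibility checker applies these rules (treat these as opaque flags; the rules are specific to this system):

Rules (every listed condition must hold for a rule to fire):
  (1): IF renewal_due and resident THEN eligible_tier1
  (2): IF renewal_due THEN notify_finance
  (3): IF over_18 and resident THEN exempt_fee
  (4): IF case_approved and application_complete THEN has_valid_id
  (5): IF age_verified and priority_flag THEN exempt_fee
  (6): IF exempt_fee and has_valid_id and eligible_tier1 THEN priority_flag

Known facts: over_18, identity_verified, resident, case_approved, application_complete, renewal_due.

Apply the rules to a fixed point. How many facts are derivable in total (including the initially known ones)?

11

[1] (1) [IF renewal_due and resident THEN eligible_tier1]; (2) [IF renewal_due THEN notify_finance]; (3) [IF over_18 and resident THEN exempt_fee]; (4) [IF case_approved and application_complete THEN has_valid_id]. ⇒ new: eligible_tier1, notify_finance, exempt_fee, has_valid_id.
[2] (6) [IF exempt_fee and has_valid_id and eligible_tier1 THEN priority_flag]. ⇒ new: priority_flag.
Closure: {application_complete, case_approved, eligible_tier1, exempt_fee, has_valid_id, identity_verified, notify_finance, over_18, priority_flag, renewal_due, resident} — 11 facts.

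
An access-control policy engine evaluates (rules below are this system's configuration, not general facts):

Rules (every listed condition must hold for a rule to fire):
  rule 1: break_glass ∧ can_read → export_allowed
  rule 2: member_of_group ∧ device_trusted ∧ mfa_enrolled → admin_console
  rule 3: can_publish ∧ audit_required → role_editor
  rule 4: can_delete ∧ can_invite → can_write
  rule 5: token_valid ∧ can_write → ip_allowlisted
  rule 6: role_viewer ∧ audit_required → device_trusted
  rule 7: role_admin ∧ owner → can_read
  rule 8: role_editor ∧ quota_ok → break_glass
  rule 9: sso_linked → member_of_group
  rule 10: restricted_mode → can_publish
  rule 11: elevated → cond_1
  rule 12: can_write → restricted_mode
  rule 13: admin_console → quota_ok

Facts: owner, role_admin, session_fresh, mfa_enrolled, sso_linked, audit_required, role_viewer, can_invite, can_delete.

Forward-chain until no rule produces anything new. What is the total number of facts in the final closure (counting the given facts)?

20

Round 1: rule 4 [can_delete ∧ can_invite → can_write]; rule 6 [role_viewer ∧ audit_required → device_trusted]; rule 7 [role_admin ∧ owner → can_read]; rule 9 [sso_linked → member_of_group]. Adds can_write, device_trusted, can_read, member_of_group.
Round 2: rule 2 [member_of_group ∧ device_trusted ∧ mfa_enrolled → admin_console]; rule 12 [can_write → restricted_mode]. Adds admin_console, restricted_mode.
Round 3: rule 10 [restricted_mode → can_publish]; rule 13 [admin_console → quota_ok]. Adds can_publish, quota_ok.
Round 4: rule 3 [can_publish ∧ audit_required → role_editor]. Adds role_editor.
Round 5: rule 8 [role_editor ∧ quota_ok → break_glass]. Adds break_glass.
Round 6: rule 1 [break_glass ∧ can_read → export_allowed]. Adds export_allowed.
Closure: {admin_console, audit_required, break_glass, can_delete, can_invite, can_publish, can_read, can_write, device_trusted, export_allowed, member_of_group, mfa_enrolled, owner, quota_ok, restricted_mode, role_admin, role_editor, role_viewer, session_fresh, sso_linked} — 20 facts.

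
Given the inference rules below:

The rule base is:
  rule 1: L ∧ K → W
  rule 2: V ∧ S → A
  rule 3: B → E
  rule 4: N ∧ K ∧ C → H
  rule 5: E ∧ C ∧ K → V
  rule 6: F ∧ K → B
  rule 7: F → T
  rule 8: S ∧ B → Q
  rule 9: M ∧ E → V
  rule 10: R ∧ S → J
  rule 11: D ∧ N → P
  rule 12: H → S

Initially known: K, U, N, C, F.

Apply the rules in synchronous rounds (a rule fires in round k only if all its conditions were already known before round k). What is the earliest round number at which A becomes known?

4

Round 1: rule 4 [N ∧ K ∧ C → H]; rule 6 [F ∧ K → B]; rule 7 [F → T]. Adds H, B, T.
Round 2: rule 3 [B → E]; rule 12 [H → S]. Adds E, S.
Round 3: rule 5 [E ∧ C ∧ K → V]; rule 8 [S ∧ B → Q]. Adds V, Q.
Round 4: rule 2 [V ∧ S → A]. Adds A.
A first appears in round 4.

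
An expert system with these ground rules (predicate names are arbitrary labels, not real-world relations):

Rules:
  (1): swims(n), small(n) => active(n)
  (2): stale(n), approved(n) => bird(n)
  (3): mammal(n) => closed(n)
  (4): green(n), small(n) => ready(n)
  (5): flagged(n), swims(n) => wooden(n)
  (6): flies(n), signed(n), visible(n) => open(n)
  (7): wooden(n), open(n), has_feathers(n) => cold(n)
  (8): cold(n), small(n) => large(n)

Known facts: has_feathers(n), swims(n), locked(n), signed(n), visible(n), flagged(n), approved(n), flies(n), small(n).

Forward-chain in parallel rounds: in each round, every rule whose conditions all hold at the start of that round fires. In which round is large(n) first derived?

3

Round 1: (1) [swims(n), small(n) => active(n)]; (5) [flagged(n), swims(n) => wooden(n)]; (6) [flies(n), signed(n), visible(n) => open(n)]. Adds active(n), wooden(n), open(n).
Round 2: (7) [wooden(n), open(n), has_feathers(n) => cold(n)]. Adds cold(n).
Round 3: (8) [cold(n), small(n) => large(n)]. Adds large(n).
large(n) first appears in round 3.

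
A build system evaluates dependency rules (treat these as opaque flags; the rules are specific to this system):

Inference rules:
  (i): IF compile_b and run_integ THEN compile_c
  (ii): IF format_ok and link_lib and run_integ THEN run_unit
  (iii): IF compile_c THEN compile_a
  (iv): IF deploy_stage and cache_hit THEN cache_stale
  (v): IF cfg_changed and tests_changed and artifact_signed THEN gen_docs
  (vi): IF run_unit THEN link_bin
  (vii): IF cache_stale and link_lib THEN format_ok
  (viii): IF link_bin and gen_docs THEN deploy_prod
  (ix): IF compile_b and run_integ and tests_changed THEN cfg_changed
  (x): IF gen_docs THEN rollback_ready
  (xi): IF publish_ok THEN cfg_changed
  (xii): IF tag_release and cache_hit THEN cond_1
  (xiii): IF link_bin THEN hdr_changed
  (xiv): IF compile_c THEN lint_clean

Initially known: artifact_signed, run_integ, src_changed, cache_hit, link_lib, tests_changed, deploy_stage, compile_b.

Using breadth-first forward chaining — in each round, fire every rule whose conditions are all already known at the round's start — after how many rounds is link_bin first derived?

Round 1: (i) [IF compile_b and run_integ THEN compile_c]; (iv) [IF deploy_stage and cache_hit THEN cache_stale]; (ix) [IF compile_b and run_integ and tests_changed THEN cfg_changed]. New: compile_c, cache_stale, cfg_changed.
Round 2: (iii) [IF compile_c THEN compile_a]; (v) [IF cfg_changed and tests_changed and artifact_signed THEN gen_docs]; (vii) [IF cache_stale and link_lib THEN format_ok]; (xiv) [IF compile_c THEN lint_clean]. New: compile_a, gen_docs, format_ok, lint_clean.
Round 3: (ii) [IF format_ok and link_lib and run_integ THEN run_unit]; (x) [IF gen_docs THEN rollback_ready]. New: run_unit, rollback_ready.
Round 4: (vi) [IF run_unit THEN link_bin]. New: link_bin.
link_bin first appears in round 4.

4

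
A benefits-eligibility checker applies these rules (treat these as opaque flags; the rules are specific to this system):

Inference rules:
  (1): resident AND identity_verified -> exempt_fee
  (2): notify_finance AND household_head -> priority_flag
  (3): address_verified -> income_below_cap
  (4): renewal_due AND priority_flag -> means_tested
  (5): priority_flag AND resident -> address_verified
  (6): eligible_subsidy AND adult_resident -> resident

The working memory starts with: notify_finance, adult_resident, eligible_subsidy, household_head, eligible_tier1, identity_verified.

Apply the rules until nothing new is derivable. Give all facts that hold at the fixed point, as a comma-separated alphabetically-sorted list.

Round 1 fires (2), (6), giving priority_flag, resident.
Round 2 fires (1), (5), giving exempt_fee, address_verified.
Round 3 fires (3), giving income_below_cap.

address_verified, adult_resident, eligible_subsidy, eligible_tier1, exempt_fee, household_head, identity_verified, income_below_cap, notify_finance, priority_flag, resident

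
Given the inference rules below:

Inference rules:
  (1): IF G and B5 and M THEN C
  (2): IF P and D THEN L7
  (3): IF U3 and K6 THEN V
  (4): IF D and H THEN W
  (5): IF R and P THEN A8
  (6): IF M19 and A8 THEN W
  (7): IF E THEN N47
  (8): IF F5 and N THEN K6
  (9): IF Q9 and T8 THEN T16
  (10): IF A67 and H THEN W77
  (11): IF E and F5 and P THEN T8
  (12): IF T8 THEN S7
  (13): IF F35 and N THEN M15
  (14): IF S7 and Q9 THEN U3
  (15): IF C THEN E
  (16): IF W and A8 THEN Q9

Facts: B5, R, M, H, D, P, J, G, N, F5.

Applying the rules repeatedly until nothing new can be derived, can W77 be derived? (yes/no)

no

Round 1 — (1), (2), (4), (5), (8), derive C, L7, W, A8, K6.
Round 2 — (15), (16), derive E, Q9.
Round 3 — (7), (11), derive N47, T8.
Round 4 — (9), (12), derive T16, S7.
Round 5 — (14), derive U3.
Round 6 — (3), derive V.
Fixed point reached. W77 is concluded only by (10); (10) needs A67 (never derived).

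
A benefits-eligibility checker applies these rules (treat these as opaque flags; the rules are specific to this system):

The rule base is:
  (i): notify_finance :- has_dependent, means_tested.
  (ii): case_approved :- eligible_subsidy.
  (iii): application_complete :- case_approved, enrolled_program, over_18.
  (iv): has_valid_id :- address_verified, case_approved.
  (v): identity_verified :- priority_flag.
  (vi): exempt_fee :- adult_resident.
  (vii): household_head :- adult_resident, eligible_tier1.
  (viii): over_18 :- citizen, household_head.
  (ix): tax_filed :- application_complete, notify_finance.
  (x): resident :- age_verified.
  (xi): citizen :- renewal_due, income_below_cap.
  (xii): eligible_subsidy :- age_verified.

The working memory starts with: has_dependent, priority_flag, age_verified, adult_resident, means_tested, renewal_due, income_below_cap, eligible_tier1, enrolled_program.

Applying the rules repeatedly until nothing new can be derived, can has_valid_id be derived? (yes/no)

no

Round 1 — (i), (v), (vi), (vii), (x), (xi), (xii), derive notify_finance, identity_verified, exempt_fee, household_head, resident, citizen, eligible_subsidy.
Round 2 — (ii), (viii), derive case_approved, over_18.
Round 3 — (iii), derive application_complete.
Round 4 — (ix), derive tax_filed.
Fixed point reached. has_valid_id is concluded only by (iv); (iv) needs address_verified (never derived).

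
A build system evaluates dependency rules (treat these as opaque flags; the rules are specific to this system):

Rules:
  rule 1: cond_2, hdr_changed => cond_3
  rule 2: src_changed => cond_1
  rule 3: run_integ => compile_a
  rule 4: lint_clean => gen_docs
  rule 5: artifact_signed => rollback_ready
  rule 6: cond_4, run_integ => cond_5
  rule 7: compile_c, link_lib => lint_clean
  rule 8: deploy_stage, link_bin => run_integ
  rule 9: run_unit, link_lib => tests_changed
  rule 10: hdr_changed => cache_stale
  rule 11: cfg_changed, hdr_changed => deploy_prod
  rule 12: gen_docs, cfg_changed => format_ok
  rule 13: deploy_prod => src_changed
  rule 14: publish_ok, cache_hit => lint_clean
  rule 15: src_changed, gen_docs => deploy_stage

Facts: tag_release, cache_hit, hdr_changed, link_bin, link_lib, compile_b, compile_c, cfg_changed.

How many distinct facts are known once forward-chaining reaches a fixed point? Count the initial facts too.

Round 1 fires rule 7, rule 10, rule 11, giving lint_clean, cache_stale, deploy_prod.
Round 2 fires rule 4, rule 13, giving gen_docs, src_changed.
Round 3 fires rule 2, rule 12, rule 15, giving cond_1, format_ok, deploy_stage.
Round 4 fires rule 8, giving run_integ.
Round 5 fires rule 3, giving compile_a.
Closure: {cache_hit, cache_stale, cfg_changed, compile_a, compile_b, compile_c, cond_1, deploy_prod, deploy_stage, format_ok, gen_docs, hdr_changed, link_bin, link_lib, lint_clean, run_integ, src_changed, tag_release} — 18 facts.

18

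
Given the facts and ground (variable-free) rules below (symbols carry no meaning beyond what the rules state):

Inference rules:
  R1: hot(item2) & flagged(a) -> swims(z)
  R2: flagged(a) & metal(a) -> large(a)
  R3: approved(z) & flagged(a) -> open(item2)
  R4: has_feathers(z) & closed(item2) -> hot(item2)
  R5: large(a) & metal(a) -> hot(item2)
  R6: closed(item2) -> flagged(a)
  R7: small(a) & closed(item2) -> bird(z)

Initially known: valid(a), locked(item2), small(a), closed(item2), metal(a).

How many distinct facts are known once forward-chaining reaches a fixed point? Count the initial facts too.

10

[1] R6 [closed(item2) -> flagged(a)]; R7 [small(a) & closed(item2) -> bird(z)]. ⇒ new: flagged(a), bird(z).
[2] R2 [flagged(a) & metal(a) -> large(a)]. ⇒ new: large(a).
[3] R5 [large(a) & metal(a) -> hot(item2)]. ⇒ new: hot(item2).
[4] R1 [hot(item2) & flagged(a) -> swims(z)]. ⇒ new: swims(z).
Closure: {bird(z), closed(item2), flagged(a), hot(item2), large(a), locked(item2), metal(a), small(a), swims(z), valid(a)} — 10 facts.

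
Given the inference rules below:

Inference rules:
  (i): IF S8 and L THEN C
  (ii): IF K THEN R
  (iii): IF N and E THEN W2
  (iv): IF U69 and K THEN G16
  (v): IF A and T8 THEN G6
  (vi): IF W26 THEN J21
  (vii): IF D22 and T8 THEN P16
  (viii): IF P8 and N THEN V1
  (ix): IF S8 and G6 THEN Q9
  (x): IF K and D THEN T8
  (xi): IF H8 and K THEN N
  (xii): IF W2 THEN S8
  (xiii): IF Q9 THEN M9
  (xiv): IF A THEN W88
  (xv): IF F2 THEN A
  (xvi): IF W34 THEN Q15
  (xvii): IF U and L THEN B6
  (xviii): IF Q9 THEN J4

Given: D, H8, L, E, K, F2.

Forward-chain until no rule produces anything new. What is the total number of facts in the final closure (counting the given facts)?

18

Round 1 fires (ii), (x), (xi), (xv), giving R, T8, N, A.
Round 2 fires (iii), (v), (xiv), giving W2, G6, W88.
Round 3 fires (xii), giving S8.
Round 4 fires (i), (ix), giving C, Q9.
Round 5 fires (xiii), (xviii), giving M9, J4.
Closure: {A, C, D, E, F2, G6, H8, J4, K, L, M9, N, Q9, R, S8, T8, W2, W88} — 18 facts.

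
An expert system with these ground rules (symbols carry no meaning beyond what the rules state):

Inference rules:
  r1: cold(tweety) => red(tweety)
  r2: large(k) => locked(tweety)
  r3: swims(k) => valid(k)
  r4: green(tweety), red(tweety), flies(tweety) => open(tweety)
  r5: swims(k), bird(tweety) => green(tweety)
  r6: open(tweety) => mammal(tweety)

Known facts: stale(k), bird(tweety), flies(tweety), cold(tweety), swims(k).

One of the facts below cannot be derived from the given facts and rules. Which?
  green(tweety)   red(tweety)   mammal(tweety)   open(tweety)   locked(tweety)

locked(tweety)

Round 1: r1 [cold(tweety) => red(tweety)]; r3 [swims(k) => valid(k)]; r5 [swims(k), bird(tweety) => green(tweety)]. Adds red(tweety), valid(k), green(tweety).
Round 2: r4 [green(tweety), red(tweety), flies(tweety) => open(tweety)]. Adds open(tweety).
Round 3: r6 [open(tweety) => mammal(tweety)]. Adds mammal(tweety).
Derived: green(tweety) (round 1), open(tweety) (round 2), red(tweety) (round 1), mammal(tweety) (round 3). locked(tweety) never appears in any round.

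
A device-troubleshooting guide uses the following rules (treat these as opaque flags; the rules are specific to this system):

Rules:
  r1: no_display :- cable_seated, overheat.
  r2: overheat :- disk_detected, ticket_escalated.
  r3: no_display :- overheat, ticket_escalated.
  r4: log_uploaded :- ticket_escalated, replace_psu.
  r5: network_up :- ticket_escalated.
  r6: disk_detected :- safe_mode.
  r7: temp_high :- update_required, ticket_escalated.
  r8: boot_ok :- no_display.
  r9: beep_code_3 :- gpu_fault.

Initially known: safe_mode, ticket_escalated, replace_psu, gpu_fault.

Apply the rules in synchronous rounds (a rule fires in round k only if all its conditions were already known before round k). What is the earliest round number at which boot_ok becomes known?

4

Round 1: r4 [log_uploaded :- ticket_escalated, replace_psu.]; r5 [network_up :- ticket_escalated.]; r6 [disk_detected :- safe_mode.]; r9 [beep_code_3 :- gpu_fault.]. Adds log_uploaded, network_up, disk_detected, beep_code_3.
Round 2: r2 [overheat :- disk_detected, ticket_escalated.]. Adds overheat.
Round 3: r3 [no_display :- overheat, ticket_escalated.]. Adds no_display.
Round 4: r8 [boot_ok :- no_display.]. Adds boot_ok.
boot_ok first appears in round 4.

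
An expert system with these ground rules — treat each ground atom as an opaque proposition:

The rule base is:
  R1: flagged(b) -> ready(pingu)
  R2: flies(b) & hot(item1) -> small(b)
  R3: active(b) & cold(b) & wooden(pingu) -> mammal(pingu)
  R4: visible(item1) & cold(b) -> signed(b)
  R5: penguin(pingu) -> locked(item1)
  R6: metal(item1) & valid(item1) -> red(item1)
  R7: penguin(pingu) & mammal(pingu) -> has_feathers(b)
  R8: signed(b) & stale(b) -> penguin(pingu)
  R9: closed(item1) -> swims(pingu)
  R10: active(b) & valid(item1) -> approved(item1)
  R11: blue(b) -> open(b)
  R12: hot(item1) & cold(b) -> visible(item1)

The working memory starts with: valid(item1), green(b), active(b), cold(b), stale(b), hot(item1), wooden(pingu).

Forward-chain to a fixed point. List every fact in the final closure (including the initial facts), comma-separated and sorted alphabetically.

Round 1: R3 [active(b) & cold(b) & wooden(pingu) -> mammal(pingu)]; R10 [active(b) & valid(item1) -> approved(item1)]; R12 [hot(item1) & cold(b) -> visible(item1)]. Adds mammal(pingu), approved(item1), visible(item1).
Round 2: R4 [visible(item1) & cold(b) -> signed(b)]. Adds signed(b).
Round 3: R8 [signed(b) & stale(b) -> penguin(pingu)]. Adds penguin(pingu).
Round 4: R5 [penguin(pingu) -> locked(item1)]; R7 [penguin(pingu) & mammal(pingu) -> has_feathers(b)]. Adds locked(item1), has_feathers(b).

active(b), approved(item1), cold(b), green(b), has_feathers(b), hot(item1), locked(item1), mammal(pingu), penguin(pingu), signed(b), stale(b), valid(item1), visible(item1), wooden(pingu)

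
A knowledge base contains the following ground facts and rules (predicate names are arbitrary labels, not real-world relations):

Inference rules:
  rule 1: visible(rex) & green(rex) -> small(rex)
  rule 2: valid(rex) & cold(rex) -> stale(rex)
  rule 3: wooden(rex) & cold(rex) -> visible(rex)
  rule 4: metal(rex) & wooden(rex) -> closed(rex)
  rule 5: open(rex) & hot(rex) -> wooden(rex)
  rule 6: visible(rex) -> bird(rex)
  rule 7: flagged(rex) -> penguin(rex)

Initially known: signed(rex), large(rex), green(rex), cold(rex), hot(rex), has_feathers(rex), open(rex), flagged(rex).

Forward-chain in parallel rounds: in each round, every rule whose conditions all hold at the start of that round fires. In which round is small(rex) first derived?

Round 1: rule 5 [open(rex) & hot(rex) -> wooden(rex)]; rule 7 [flagged(rex) -> penguin(rex)]. New: wooden(rex), penguin(rex).
Round 2: rule 3 [wooden(rex) & cold(rex) -> visible(rex)]. New: visible(rex).
Round 3: rule 1 [visible(rex) & green(rex) -> small(rex)]; rule 6 [visible(rex) -> bird(rex)]. New: small(rex), bird(rex).
small(rex) first appears in round 3.

3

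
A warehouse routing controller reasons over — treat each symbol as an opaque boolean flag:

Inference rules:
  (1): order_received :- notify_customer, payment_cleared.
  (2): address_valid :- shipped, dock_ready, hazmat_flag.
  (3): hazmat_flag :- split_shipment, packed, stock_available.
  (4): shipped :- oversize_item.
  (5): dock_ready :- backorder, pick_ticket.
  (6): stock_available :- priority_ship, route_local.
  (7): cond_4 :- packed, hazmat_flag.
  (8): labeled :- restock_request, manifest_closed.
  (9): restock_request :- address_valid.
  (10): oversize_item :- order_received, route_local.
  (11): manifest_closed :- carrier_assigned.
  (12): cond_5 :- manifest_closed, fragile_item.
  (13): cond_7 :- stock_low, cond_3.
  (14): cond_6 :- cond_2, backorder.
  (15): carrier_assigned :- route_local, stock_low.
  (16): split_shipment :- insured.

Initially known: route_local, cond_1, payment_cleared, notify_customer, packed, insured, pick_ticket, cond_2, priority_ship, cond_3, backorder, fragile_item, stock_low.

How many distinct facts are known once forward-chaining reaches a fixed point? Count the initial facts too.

29

Round 1: (1) [order_received :- notify_customer, payment_cleared.]; (5) [dock_ready :- backorder, pick_ticket.]; (6) [stock_available :- priority_ship, route_local.]; (13) [cond_7 :- stock_low, cond_3.]; (14) [cond_6 :- cond_2, backorder.]; (15) [carrier_assigned :- route_local, stock_low.]; (16) [split_shipment :- insured.]. Adds order_received, dock_ready, stock_available, cond_7, cond_6, carrier_assigned, split_shipment.
Round 2: (3) [hazmat_flag :- split_shipment, packed, stock_available.]; (10) [oversize_item :- order_received, route_local.]; (11) [manifest_closed :- carrier_assigned.]. Adds hazmat_flag, oversize_item, manifest_closed.
Round 3: (4) [shipped :- oversize_item.]; (7) [cond_4 :- packed, hazmat_flag.]; (12) [cond_5 :- manifest_closed, fragile_item.]. Adds shipped, cond_4, cond_5.
Round 4: (2) [address_valid :- shipped, dock_ready, hazmat_flag.]. Adds address_valid.
Round 5: (9) [restock_request :- address_valid.]. Adds restock_request.
Round 6: (8) [labeled :- restock_request, manifest_closed.]. Adds labeled.
Closure: {address_valid, backorder, carrier_assigned, cond_1, cond_2, cond_3, cond_4, cond_5, cond_6, cond_7, dock_ready, fragile_item, hazmat_flag, insured, labeled, manifest_closed, notify_customer, order_received, oversize_item, packed, payment_cleared, pick_ticket, priority_ship, restock_request, route_local, shipped, split_shipment, stock_available, stock_low} — 29 facts.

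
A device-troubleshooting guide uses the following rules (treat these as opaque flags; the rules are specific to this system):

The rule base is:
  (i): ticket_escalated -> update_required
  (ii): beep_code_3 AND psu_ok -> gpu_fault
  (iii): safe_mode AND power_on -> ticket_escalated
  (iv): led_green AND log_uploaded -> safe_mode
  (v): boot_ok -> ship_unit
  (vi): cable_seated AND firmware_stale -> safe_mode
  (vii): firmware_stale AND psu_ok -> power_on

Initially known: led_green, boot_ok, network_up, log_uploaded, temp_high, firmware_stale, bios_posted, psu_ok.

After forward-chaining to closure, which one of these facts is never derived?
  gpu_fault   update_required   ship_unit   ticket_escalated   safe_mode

Round 1: (iv) [led_green AND log_uploaded -> safe_mode]; (v) [boot_ok -> ship_unit]; (vii) [firmware_stale AND psu_ok -> power_on]. New: safe_mode, ship_unit, power_on.
Round 2: (iii) [safe_mode AND power_on -> ticket_escalated]. New: ticket_escalated.
Round 3: (i) [ticket_escalated -> update_required]. New: update_required.
Derived: ticket_escalated (round 2), update_required (round 3), safe_mode (round 1), ship_unit (round 1). gpu_fault never appears in any round.

gpu_fault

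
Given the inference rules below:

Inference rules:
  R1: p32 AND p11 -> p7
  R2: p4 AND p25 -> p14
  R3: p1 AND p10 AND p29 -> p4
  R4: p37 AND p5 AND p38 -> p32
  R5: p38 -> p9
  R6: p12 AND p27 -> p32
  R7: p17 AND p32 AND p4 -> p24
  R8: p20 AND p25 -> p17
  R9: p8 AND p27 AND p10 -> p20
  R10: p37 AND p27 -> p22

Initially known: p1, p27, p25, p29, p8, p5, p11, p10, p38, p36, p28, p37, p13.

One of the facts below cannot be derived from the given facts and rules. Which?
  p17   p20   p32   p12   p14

Round 1: R3 [p1 AND p10 AND p29 -> p4]; R4 [p37 AND p5 AND p38 -> p32]; R5 [p38 -> p9]; R9 [p8 AND p27 AND p10 -> p20]; R10 [p37 AND p27 -> p22]. New: p4, p32, p9, p20, p22.
Round 2: R1 [p32 AND p11 -> p7]; R2 [p4 AND p25 -> p14]; R8 [p20 AND p25 -> p17]. New: p7, p14, p17.
Round 3: R7 [p17 AND p32 AND p4 -> p24]. New: p24.
Derived: p14 (round 2), p17 (round 2), p20 (round 1), p32 (round 1). p12 never appears in any round.

p12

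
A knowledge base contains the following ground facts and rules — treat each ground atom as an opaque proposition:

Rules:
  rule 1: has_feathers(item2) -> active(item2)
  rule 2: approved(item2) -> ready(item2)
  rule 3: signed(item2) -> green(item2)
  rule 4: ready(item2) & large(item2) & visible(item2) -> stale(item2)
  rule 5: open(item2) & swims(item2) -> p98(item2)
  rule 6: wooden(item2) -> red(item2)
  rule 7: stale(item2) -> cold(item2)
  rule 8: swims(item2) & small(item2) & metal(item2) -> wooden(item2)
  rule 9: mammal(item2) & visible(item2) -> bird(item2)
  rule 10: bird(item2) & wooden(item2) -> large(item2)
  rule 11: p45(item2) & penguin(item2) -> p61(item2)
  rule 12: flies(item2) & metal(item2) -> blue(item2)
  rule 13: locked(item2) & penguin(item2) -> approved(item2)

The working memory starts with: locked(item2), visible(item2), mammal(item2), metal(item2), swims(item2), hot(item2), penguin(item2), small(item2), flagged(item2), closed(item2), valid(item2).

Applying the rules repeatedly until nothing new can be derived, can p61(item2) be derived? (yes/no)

no

Round 1: rule 8 [swims(item2) & small(item2) & metal(item2) -> wooden(item2)]; rule 9 [mammal(item2) & visible(item2) -> bird(item2)]; rule 13 [locked(item2) & penguin(item2) -> approved(item2)]. New: wooden(item2), bird(item2), approved(item2).
Round 2: rule 2 [approved(item2) -> ready(item2)]; rule 6 [wooden(item2) -> red(item2)]; rule 10 [bird(item2) & wooden(item2) -> large(item2)]. New: ready(item2), red(item2), large(item2).
Round 3: rule 4 [ready(item2) & large(item2) & visible(item2) -> stale(item2)]. New: stale(item2).
Round 4: rule 7 [stale(item2) -> cold(item2)]. New: cold(item2).
Fixed point reached. p61(item2) is concluded only by rule 11; rule 11 needs p45(item2) (never derived).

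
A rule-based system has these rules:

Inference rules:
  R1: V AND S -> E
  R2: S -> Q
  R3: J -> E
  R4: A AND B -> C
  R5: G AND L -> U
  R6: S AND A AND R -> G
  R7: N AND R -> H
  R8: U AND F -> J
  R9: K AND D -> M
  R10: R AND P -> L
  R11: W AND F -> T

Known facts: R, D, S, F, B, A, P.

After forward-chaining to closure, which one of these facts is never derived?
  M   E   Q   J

M

Round 1 fires R2, R4, R6, R10, giving Q, C, G, L.
Round 2 fires R5, giving U.
Round 3 fires R8, giving J.
Round 4 fires R3, giving E.
Derived: Q (round 1), E (round 4), J (round 3). M never appears in any round.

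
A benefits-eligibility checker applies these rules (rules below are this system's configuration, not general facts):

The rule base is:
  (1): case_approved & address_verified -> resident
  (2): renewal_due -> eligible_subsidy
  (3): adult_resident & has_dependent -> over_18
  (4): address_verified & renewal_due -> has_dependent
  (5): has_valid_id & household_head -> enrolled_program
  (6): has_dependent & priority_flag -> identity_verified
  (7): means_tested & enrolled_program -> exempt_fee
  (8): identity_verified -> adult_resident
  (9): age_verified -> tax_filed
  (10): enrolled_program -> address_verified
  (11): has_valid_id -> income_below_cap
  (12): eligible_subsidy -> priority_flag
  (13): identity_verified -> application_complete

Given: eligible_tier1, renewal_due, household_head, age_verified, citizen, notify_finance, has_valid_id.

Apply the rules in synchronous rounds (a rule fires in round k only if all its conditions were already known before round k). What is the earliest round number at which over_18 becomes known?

6

Round 1 fires (2), (5), (9), (11), giving eligible_subsidy, enrolled_program, tax_filed, income_below_cap.
Round 2 fires (10), (12), giving address_verified, priority_flag.
Round 3 fires (4), giving has_dependent.
Round 4 fires (6), giving identity_verified.
Round 5 fires (8), (13), giving adult_resident, application_complete.
Round 6 fires (3), giving over_18.
over_18 first appears in round 6.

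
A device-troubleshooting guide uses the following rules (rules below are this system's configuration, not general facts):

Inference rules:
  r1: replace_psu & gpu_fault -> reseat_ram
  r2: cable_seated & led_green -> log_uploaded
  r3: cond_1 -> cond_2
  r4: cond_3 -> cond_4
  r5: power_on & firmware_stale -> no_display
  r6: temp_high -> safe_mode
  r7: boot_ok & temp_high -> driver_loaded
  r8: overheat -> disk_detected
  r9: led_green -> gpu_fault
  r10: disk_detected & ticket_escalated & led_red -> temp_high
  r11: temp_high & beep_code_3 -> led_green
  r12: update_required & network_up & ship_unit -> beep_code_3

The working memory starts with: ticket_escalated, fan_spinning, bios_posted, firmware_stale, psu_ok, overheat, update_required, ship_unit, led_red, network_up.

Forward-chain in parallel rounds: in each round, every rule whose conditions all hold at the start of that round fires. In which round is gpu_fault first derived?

Round 1 fires r8, r12, giving disk_detected, beep_code_3.
Round 2 fires r10, giving temp_high.
Round 3 fires r6, r11, giving safe_mode, led_green.
Round 4 fires r9, giving gpu_fault.
gpu_fault first appears in round 4.

4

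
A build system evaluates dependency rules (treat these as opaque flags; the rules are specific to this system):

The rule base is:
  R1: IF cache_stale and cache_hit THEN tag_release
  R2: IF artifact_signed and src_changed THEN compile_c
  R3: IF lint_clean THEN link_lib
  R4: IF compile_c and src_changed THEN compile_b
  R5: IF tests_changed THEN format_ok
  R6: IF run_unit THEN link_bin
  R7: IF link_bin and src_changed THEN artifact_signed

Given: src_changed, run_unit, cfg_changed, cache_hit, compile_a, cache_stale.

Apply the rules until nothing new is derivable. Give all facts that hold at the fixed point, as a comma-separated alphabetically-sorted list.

artifact_signed, cache_hit, cache_stale, cfg_changed, compile_a, compile_b, compile_c, link_bin, run_unit, src_changed, tag_release

Round 1: R1 [IF cache_stale and cache_hit THEN tag_release]; R6 [IF run_unit THEN link_bin]. New: tag_release, link_bin.
Round 2: R7 [IF link_bin and src_changed THEN artifact_signed]. New: artifact_signed.
Round 3: R2 [IF artifact_signed and src_changed THEN compile_c]. New: compile_c.
Round 4: R4 [IF compile_c and src_changed THEN compile_b]. New: compile_b.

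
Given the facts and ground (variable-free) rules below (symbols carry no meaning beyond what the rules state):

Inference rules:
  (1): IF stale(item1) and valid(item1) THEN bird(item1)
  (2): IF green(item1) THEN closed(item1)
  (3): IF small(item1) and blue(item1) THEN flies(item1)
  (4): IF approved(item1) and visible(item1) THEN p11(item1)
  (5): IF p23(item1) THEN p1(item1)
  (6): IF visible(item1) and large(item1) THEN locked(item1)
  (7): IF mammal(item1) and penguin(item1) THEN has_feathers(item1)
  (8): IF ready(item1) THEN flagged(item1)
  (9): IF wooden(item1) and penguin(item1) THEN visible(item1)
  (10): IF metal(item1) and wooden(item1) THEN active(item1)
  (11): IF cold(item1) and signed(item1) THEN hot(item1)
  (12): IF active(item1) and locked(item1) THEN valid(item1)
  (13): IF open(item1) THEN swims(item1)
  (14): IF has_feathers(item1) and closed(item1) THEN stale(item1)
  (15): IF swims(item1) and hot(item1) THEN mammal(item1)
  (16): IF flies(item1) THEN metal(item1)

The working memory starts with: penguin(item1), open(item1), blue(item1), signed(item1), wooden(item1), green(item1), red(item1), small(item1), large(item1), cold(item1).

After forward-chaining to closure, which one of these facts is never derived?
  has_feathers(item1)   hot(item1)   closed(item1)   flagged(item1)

Round 1: (2) [IF green(item1) THEN closed(item1)]; (3) [IF small(item1) and blue(item1) THEN flies(item1)]; (9) [IF wooden(item1) and penguin(item1) THEN visible(item1)]; (11) [IF cold(item1) and signed(item1) THEN hot(item1)]; (13) [IF open(item1) THEN swims(item1)]. New: closed(item1), flies(item1), visible(item1), hot(item1), swims(item1).
Round 2: (6) [IF visible(item1) and large(item1) THEN locked(item1)]; (15) [IF swims(item1) and hot(item1) THEN mammal(item1)]; (16) [IF flies(item1) THEN metal(item1)]. New: locked(item1), mammal(item1), metal(item1).
Round 3: (7) [IF mammal(item1) and penguin(item1) THEN has_feathers(item1)]; (10) [IF metal(item1) and wooden(item1) THEN active(item1)]. New: has_feathers(item1), active(item1).
Round 4: (12) [IF active(item1) and locked(item1) THEN valid(item1)]; (14) [IF has_feathers(item1) and closed(item1) THEN stale(item1)]. New: valid(item1), stale(item1).
Round 5: (1) [IF stale(item1) and valid(item1) THEN bird(item1)]. New: bird(item1).
Derived: closed(item1) (round 1), hot(item1) (round 1), has_feathers(item1) (round 3). flagged(item1) never appears in any round.

flagged(item1)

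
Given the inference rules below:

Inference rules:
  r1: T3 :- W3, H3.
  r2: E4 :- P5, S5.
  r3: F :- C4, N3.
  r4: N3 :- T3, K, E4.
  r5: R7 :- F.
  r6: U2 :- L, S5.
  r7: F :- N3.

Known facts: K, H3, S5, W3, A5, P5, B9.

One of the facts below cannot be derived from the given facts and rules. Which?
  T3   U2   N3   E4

U2

Round 1 fires r1, r2, giving T3, E4.
Round 2 fires r4, giving N3.
Round 3 fires r7, giving F.
Round 4 fires r5, giving R7.
Derived: E4 (round 1), T3 (round 1), N3 (round 2). U2 never appears in any round.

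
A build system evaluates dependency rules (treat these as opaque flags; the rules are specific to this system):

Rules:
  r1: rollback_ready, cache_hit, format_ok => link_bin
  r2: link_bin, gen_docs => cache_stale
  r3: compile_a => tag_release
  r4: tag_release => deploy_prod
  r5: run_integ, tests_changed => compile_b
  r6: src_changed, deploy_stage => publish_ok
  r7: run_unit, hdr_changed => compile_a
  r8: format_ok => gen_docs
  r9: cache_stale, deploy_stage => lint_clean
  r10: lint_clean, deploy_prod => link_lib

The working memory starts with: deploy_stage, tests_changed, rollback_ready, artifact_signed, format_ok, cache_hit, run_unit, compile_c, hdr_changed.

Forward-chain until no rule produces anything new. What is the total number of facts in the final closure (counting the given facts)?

Round 1: r1 [rollback_ready, cache_hit, format_ok => link_bin]; r7 [run_unit, hdr_changed => compile_a]; r8 [format_ok => gen_docs]. Adds link_bin, compile_a, gen_docs.
Round 2: r2 [link_bin, gen_docs => cache_stale]; r3 [compile_a => tag_release]. Adds cache_stale, tag_release.
Round 3: r4 [tag_release => deploy_prod]; r9 [cache_stale, deploy_stage => lint_clean]. Adds deploy_prod, lint_clean.
Round 4: r10 [lint_clean, deploy_prod => link_lib]. Adds link_lib.
Closure: {artifact_signed, cache_hit, cache_stale, compile_a, compile_c, deploy_prod, deploy_stage, format_ok, gen_docs, hdr_changed, link_bin, link_lib, lint_clean, rollback_ready, run_unit, tag_release, tests_changed} — 17 facts.

17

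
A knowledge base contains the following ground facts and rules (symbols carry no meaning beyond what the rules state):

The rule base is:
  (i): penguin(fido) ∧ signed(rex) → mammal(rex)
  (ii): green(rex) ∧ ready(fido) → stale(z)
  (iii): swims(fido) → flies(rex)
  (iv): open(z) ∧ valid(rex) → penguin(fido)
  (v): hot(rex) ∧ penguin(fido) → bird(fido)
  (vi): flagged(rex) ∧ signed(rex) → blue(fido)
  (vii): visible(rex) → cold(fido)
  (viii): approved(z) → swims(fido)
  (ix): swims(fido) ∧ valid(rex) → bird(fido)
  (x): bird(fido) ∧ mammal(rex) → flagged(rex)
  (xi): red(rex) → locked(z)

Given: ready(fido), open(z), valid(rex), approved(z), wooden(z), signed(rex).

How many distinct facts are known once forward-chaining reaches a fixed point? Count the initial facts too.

13

Round 1 fires (iv), (viii), giving penguin(fido), swims(fido).
Round 2 fires (i), (iii), (ix), giving mammal(rex), flies(rex), bird(fido).
Round 3 fires (x), giving flagged(rex).
Round 4 fires (vi), giving blue(fido).
Closure: {approved(z), bird(fido), blue(fido), flagged(rex), flies(rex), mammal(rex), open(z), penguin(fido), ready(fido), signed(rex), swims(fido), valid(rex), wooden(z)} — 13 facts.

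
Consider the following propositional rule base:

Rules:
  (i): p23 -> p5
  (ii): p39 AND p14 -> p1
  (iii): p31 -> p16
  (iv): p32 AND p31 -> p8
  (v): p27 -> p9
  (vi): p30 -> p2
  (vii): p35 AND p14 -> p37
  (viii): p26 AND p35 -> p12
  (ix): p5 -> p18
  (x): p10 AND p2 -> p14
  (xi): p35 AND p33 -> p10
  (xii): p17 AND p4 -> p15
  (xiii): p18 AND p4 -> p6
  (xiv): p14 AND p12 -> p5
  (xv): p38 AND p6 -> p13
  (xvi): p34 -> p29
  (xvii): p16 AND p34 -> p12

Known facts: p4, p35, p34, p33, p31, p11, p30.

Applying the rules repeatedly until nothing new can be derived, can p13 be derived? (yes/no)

[1] (iii) [p31 -> p16]; (vi) [p30 -> p2]; (xi) [p35 AND p33 -> p10]; (xvi) [p34 -> p29]. ⇒ new: p16, p2, p10, p29.
[2] (x) [p10 AND p2 -> p14]; (xvii) [p16 AND p34 -> p12]. ⇒ new: p14, p12.
[3] (vii) [p35 AND p14 -> p37]; (xiv) [p14 AND p12 -> p5]. ⇒ new: p37, p5.
[4] (ix) [p5 -> p18]. ⇒ new: p18.
[5] (xiii) [p18 AND p4 -> p6]. ⇒ new: p6.
Fixed point reached. p13 is concluded only by (xv); (xv) needs p38 (never derived).

no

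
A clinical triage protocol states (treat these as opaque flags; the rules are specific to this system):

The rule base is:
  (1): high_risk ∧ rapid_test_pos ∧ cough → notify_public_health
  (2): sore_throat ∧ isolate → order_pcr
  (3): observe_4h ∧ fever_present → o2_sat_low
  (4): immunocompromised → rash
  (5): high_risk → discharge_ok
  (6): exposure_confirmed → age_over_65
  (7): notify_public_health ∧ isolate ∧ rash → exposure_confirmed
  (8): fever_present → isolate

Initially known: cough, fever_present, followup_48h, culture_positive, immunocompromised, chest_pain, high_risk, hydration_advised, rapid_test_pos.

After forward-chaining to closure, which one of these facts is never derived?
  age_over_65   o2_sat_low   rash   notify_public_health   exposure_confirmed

Round 1: (1) [high_risk ∧ rapid_test_pos ∧ cough → notify_public_health]; (4) [immunocompromised → rash]; (5) [high_risk → discharge_ok]; (8) [fever_present → isolate]. Adds notify_public_health, rash, discharge_ok, isolate.
Round 2: (7) [notify_public_health ∧ isolate ∧ rash → exposure_confirmed]. Adds exposure_confirmed.
Round 3: (6) [exposure_confirmed → age_over_65]. Adds age_over_65.
Derived: notify_public_health (round 1), exposure_confirmed (round 2), age_over_65 (round 3), rash (round 1). o2_sat_low never appears in any round.

o2_sat_low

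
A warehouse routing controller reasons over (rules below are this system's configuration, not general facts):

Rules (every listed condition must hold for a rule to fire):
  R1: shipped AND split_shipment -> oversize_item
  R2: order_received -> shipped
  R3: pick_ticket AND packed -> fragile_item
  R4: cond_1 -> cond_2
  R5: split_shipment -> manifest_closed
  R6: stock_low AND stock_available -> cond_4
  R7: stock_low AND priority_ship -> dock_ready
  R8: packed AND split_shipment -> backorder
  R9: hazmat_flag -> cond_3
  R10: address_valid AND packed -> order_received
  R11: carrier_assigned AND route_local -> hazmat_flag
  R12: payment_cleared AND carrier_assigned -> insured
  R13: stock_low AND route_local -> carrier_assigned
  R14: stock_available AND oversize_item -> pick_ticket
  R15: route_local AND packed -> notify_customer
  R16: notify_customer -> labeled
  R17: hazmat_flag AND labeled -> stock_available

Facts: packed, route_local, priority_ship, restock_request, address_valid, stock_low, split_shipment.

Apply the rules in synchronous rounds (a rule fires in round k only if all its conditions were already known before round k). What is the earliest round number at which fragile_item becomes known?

[1] R5 [split_shipment -> manifest_closed]; R7 [stock_low AND priority_ship -> dock_ready]; R8 [packed AND split_shipment -> backorder]; R10 [address_valid AND packed -> order_received]; R13 [stock_low AND route_local -> carrier_assigned]; R15 [route_local AND packed -> notify_customer]. ⇒ new: manifest_closed, dock_ready, backorder, order_received, carrier_assigned, notify_customer.
[2] R2 [order_received -> shipped]; R11 [carrier_assigned AND route_local -> hazmat_flag]; R16 [notify_customer -> labeled]. ⇒ new: shipped, hazmat_flag, labeled.
[3] R1 [shipped AND split_shipment -> oversize_item]; R9 [hazmat_flag -> cond_3]; R17 [hazmat_flag AND labeled -> stock_available]. ⇒ new: oversize_item, cond_3, stock_available.
[4] R6 [stock_low AND stock_available -> cond_4]; R14 [stock_available AND oversize_item -> pick_ticket]. ⇒ new: cond_4, pick_ticket.
[5] R3 [pick_ticket AND packed -> fragile_item]. ⇒ new: fragile_item.
fragile_item first appears in round 5.

5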